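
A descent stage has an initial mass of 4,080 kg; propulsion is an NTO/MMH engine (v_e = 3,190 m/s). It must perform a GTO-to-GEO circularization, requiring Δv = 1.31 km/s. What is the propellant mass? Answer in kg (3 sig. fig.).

propellant mass ≈ 1370 kg

Rocket equation: m₀/m_f = exp(Δv / v_e) = exp(1310 / 3190.0) = exp(0.4107) = 1.5078.
m_f = 4,080 / 1.5078 = 2,705.93 kg, so propellant = m₀ − m_f = 4,080 − 2,705.93 = 1,374.07 kg.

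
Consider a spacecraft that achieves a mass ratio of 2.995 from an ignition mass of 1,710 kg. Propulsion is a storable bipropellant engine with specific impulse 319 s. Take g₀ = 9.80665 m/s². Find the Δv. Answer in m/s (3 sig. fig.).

v_e = Isp · g₀ = 319 × 9.80665 = 3128.3 m/s.
Using Δv = v_e ln(m₀/m_f): Δv = v_e · ln(2.995) = 3128.3 × 1.0969 ≈ 3431.6 m/s.

Δv ≈ 3430 m/s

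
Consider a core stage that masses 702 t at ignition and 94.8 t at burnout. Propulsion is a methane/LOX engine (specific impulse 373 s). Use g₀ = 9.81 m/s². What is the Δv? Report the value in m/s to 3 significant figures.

v_e = Isp · g₀ = 373 × 9.81 = 3659.1 m/s.
Using Δv = v_e ln(m₀/m_f): Δv = v_e · ln(m₀/m_f) = 3659.1 × ln(7.405) = 3659.1 × 2.0022 ≈ 7326.2 m/s.

Δv ≈ 7330 m/s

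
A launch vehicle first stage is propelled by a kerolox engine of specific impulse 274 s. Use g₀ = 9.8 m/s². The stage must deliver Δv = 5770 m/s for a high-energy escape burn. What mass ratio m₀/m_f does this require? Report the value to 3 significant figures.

v_e = Isp · g₀ = 274 × 9.8 = 2685.2 m/s.
Using Δv = v_e ln(m₀/m_f): m₀/m_f = exp(Δv / v_e) = exp(5770 / 2685.2) = exp(2.1488) = 8.5747.

mass ratio ≈ 8.57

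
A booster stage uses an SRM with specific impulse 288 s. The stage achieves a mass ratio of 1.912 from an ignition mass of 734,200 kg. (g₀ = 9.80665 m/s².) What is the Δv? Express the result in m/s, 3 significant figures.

Δv ≈ 1830 m/s

v_e = Isp · g₀ = 288 × 9.80665 = 2824.3 m/s.
By the Tsiolkovsky rocket equation, Δv = v_e · ln(1.912) = 2824.3 × 0.6481 ≈ 1830.6 m/s.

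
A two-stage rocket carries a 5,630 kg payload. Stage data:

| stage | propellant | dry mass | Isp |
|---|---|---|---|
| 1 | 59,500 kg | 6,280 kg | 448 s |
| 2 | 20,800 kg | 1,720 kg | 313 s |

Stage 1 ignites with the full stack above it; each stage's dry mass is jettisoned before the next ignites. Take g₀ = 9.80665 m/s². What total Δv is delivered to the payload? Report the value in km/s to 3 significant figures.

Ignition mass of stage 1 = 59,500+6,280 + 20,800+1,720 + 5,630 = 93,930 kg.
Stage 1: m₀ = 93,930 kg, m_f = 93,930 − 59,500 = 34,430 kg; Δv = 448×9.80665×ln(2.728) = 4393.4×1.0036 ≈ 4409 m/s.
Stage 2: m₀ = 28,150 kg, m_f = 28,150 − 20,800 = 7,350 kg; Δv = 313×9.80665×ln(3.83) = 3069.5×1.3428 ≈ 4122 m/s.
Total Δv = 4409 + 4122 = 8531 m/s.

Δv ≈ 8.53 km/s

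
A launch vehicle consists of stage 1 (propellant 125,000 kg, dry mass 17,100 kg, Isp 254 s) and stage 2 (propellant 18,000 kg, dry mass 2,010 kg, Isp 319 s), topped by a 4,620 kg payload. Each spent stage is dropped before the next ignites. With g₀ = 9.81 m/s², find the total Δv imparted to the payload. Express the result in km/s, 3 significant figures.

Ignition mass of stage 1 = 125,000+17,100 + 18,000+2,010 + 4,620 = 166,730 kg.
Stage 1: m₀ = 166,730 kg, m_f = 166,730 − 125,000 = 41,730 kg; Δv = 254×9.81×ln(3.995) = 2491.7×1.3852 ≈ 3451 m/s.
Stage 2: m₀ = 24,630 kg, m_f = 24,630 − 18,000 = 6,630 kg; Δv = 319×9.81×ln(3.715) = 3129.4×1.3124 ≈ 4107 m/s.
Total Δv = 3451 + 4107 = 7558 m/s.

Δv ≈ 7.56 km/s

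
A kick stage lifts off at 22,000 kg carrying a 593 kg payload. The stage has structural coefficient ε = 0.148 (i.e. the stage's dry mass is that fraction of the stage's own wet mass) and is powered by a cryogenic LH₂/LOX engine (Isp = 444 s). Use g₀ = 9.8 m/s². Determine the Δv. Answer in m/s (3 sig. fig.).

Δv ≈ 7690 m/s

Stage wet mass = m₀ − payload = 22,000 − 593 = 21,407 kg.
Stage dry mass = ε × stage wet mass = 0.148 × 21,407 = 3,168.24 kg.
Burnout mass m_f = stage dry + payload = 3,168.24 + 593 = 3,761.24 kg.
v_e = Isp · g₀ = 444 × 9.8 = 4351.2 m/s.
Rocket equation: Δv = v_e · ln(22,000/3,761.24) = 4351.2 × ln(5.849) = 4351.2 × 1.7663 ≈ 7685 m/s.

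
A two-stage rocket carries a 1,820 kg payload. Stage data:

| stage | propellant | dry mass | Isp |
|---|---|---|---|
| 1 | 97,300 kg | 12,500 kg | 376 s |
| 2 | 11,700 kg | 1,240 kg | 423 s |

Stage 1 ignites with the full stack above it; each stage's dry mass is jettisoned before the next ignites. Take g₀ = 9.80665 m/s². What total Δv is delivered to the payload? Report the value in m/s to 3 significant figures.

Δv ≈ 12100 m/s

Ignition mass of stage 1 = 97,300+12,500 + 11,700+1,240 + 1,820 = 124,560 kg.
Stage 1: m₀ = 124,560 kg, m_f = 124,560 − 97,300 = 27,260 kg; Δv = 376×9.80665×ln(4.569) = 3687.3×1.5194 ≈ 5602 m/s.
Stage 2: m₀ = 14,760 kg, m_f = 14,760 − 11,700 = 3,060 kg; Δv = 423×9.80665×ln(4.824) = 4148.2×1.5735 ≈ 6527 m/s.
Total Δv = 5602 + 6527 = 12129 m/s.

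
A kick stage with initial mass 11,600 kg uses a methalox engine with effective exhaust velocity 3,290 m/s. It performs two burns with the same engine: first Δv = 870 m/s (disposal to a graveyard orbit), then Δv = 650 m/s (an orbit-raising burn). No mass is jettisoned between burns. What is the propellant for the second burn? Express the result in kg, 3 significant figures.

propellant for the second burn ≈ 1600 kg

After the first burn: m = 11600 × exp(−870/3290.0) = 11600 × 0.76764 = 8,904.62 kg.
After the second burn: m = 8,904.62 × exp(−650/3290.0) = 8,904.62 × 0.82072 = 7,308.2 kg.
Second-burn propellant = 8,904.62 − 7,308.2 = 1,596.42 kg.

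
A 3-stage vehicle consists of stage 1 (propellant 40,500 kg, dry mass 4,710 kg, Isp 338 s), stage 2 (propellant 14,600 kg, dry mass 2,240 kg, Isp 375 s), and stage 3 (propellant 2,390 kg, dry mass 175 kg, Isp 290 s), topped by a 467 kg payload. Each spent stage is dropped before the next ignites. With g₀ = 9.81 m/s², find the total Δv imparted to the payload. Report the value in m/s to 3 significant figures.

Ignition mass of stage 1 = 40,500+4,710 + 14,600+2,240 + 2,390+175 + 467 = 65,082 kg.
Stage 1: m₀ = 65,082 kg, m_f = 65,082 − 40,500 = 24,582 kg; Δv = 338×9.81×ln(2.648) = 3315.8×0.9736 ≈ 3228 m/s.
Stage 2: m₀ = 19,872 kg, m_f = 19,872 − 14,600 = 5,272 kg; Δv = 375×9.81×ln(3.769) = 3678.8×1.3269 ≈ 4881 m/s.
Stage 3: m₀ = 3,032 kg, m_f = 3,032 − 2,390 = 642 kg; Δv = 290×9.81×ln(4.723) = 2844.9×1.5524 ≈ 4416 m/s.
Total Δv = 3228 + 4881 + 4416 = 12525 m/s.

Δv ≈ 12500 m/s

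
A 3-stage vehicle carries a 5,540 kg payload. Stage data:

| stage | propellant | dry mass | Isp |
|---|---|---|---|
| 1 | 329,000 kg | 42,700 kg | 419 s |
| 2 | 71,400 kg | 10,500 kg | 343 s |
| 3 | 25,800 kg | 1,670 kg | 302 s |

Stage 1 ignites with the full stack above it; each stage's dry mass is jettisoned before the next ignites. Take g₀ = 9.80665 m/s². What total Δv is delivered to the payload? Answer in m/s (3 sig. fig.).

Δv ≈ 12400 m/s

Ignition mass of stage 1 = 329,000+42,700 + 71,400+10,500 + 25,800+1,670 + 5,540 = 486,610 kg.
Stage 1: m₀ = 486,610 kg, m_f = 486,610 − 329,000 = 157,610 kg; Δv = 419×9.80665×ln(3.087) = 4109.0×1.1273 ≈ 4632 m/s.
Stage 2: m₀ = 114,910 kg, m_f = 114,910 − 71,400 = 43,510 kg; Δv = 343×9.80665×ln(2.641) = 3363.7×0.9712 ≈ 3267 m/s.
Stage 3: m₀ = 33,010 kg, m_f = 33,010 − 25,800 = 7,210 kg; Δv = 302×9.80665×ln(4.578) = 2961.6×1.5213 ≈ 4506 m/s.
Total Δv = 4632 + 3267 + 4506 = 12405 m/s.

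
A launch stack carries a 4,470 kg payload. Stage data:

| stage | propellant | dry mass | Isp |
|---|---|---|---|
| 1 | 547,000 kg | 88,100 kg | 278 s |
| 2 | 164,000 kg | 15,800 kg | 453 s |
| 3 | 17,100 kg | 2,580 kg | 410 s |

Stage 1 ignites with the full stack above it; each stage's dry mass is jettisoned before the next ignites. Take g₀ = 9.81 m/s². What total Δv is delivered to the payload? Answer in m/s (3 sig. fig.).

Δv ≈ 15100 m/s

Ignition mass of stage 1 = 547,000+88,100 + 164,000+15,800 + 17,100+2,580 + 4,470 = 839,050 kg.
Stage 1: m₀ = 839,050 kg, m_f = 839,050 − 547,000 = 292,050 kg; Δv = 278×9.81×ln(2.873) = 2727.2×1.0553 ≈ 2878 m/s.
Stage 2: m₀ = 203,950 kg, m_f = 203,950 − 164,000 = 39,950 kg; Δv = 453×9.81×ln(5.105) = 4443.9×1.6302 ≈ 7245 m/s.
Stage 3: m₀ = 24,150 kg, m_f = 24,150 − 17,100 = 7,050 kg; Δv = 410×9.81×ln(3.426) = 4022.1×1.2313 ≈ 4952 m/s.
Total Δv = 2878 + 7245 + 4952 = 15075 m/s.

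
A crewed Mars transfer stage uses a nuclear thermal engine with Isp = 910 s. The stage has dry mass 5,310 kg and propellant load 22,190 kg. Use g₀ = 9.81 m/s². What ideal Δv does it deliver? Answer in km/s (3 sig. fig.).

Δv ≈ 14.7 km/s

v_e = Isp · g₀ = 910 × 9.81 = 8927.1 m/s.
m₀ = m_dry + m_prop = 5,310 + 22,190 = 27,500 kg.
Δv = v_e · ln(m₀/m_f) = 8927.1 × ln(5.179) = 8927.1 × 1.6446 ≈ 14681.5 m/s.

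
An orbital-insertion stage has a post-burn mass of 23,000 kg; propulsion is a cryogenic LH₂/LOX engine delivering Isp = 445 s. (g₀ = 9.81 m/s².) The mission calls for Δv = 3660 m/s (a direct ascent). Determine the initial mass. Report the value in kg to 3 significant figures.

v_e = Isp · g₀ = 445 × 9.81 = 4365.4 m/s.
m₀/m_f = exp(Δv / v_e) = exp(3660 / 4365.4) = exp(0.8384) = 2.3127.
m₀ = m_f × 2.3127 = 23,000 × 2.3127 = 53,192.1 kg.

initial mass ≈ 53200 kg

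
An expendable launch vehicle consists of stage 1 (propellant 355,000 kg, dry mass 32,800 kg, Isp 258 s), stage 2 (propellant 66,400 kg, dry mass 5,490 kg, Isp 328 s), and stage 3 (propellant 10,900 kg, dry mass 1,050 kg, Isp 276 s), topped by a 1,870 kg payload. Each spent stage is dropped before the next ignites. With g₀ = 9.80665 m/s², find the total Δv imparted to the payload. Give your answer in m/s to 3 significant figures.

Δv ≈ 12500 m/s

Ignition mass of stage 1 = 355,000+32,800 + 66,400+5,490 + 10,900+1,050 + 1,870 = 473,510 kg.
Stage 1: m₀ = 473,510 kg, m_f = 473,510 − 355,000 = 118,510 kg; Δv = 258×9.80665×ln(3.996) = 2530.1×1.3852 ≈ 3505 m/s.
Stage 2: m₀ = 85,710 kg, m_f = 85,710 − 66,400 = 19,310 kg; Δv = 328×9.80665×ln(4.439) = 3216.6×1.4903 ≈ 4794 m/s.
Stage 3: m₀ = 13,820 kg, m_f = 13,820 − 10,900 = 2,920 kg; Δv = 276×9.80665×ln(4.733) = 2706.6×1.5545 ≈ 4208 m/s.
Total Δv = 3505 + 4794 + 4208 = 12507 m/s.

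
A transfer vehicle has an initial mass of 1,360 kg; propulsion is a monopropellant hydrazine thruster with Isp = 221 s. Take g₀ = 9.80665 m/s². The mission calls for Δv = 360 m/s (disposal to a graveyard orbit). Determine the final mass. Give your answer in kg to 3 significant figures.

final mass ≈ 1150 kg

v_e = Isp · g₀ = 221 × 9.80665 = 2167.3 m/s.
Rocket equation: m₀/m_f = exp(Δv / v_e) = exp(360 / 2167.3) = exp(0.1661) = 1.1807.
m_f = m₀ / 1.1807 = 1,360 / 1.1807 = 1,151.86 kg.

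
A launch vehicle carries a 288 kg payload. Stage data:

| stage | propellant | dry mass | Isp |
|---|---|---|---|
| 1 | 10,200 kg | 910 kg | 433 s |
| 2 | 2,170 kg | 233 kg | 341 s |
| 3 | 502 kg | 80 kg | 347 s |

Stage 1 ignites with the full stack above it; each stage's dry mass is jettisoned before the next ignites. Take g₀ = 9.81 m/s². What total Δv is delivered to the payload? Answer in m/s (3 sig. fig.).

Ignition mass of stage 1 = 10,200+910 + 2,170+233 + 502+80 + 288 = 14,383 kg.
Stage 1: m₀ = 14,383 kg, m_f = 14,383 − 10,200 = 4,183 kg; Δv = 433×9.81×ln(3.438) = 4247.7×1.2350 ≈ 5246 m/s.
Stage 2: m₀ = 3,273 kg, m_f = 3,273 − 2,170 = 1,103 kg; Δv = 341×9.81×ln(2.967) = 3345.2×1.0877 ≈ 3638 m/s.
Stage 3: m₀ = 870 kg, m_f = 870 − 502 = 368 kg; Δv = 347×9.81×ln(2.364) = 3404.1×0.8604 ≈ 2929 m/s.
Total Δv = 5246 + 3638 + 2929 = 11813 m/s.

Δv ≈ 11800 m/s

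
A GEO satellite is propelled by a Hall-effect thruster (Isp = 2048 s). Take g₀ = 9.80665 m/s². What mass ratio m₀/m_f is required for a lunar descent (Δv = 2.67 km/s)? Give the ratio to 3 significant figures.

mass ratio ≈ 1.14

v_e = Isp · g₀ = 2048 × 9.80665 = 20084.0 m/s.
Rocket equation: m₀/m_f = exp(Δv / v_e) = exp(2670 / 20084.0) = exp(0.1329) = 1.1422.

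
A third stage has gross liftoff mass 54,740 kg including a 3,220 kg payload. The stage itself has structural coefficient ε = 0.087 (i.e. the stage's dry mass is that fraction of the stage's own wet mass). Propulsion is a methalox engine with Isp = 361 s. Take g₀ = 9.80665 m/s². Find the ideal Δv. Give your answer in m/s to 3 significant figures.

Stage wet mass = m₀ − payload = 54,740 − 3,220 = 51,520 kg.
Stage dry mass = ε × stage wet mass = 0.087 × 51,520 = 4,482.24 kg.
Burnout mass m_f = stage dry + payload = 4,482.24 + 3,220 = 7,702.24 kg.
v_e = Isp · g₀ = 361 × 9.80665 = 3540.2 m/s.
Using Δv = v_e ln(m₀/m_f): Δv = v_e · ln(54,740/7,702.24) = 3540.2 × ln(7.107) = 3540.2 × 1.9611 ≈ 6943 m/s.

Δv ≈ 6940 m/s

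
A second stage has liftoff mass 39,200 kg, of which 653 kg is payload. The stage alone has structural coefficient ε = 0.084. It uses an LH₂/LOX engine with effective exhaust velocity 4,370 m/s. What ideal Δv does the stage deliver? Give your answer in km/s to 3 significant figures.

Stage wet mass = m₀ − payload = 39,200 − 653 = 38,547 kg.
Stage dry mass = ε × stage wet mass = 0.084 × 38,547 = 3,237.95 kg.
Burnout mass m_f = stage dry + payload = 3,237.95 + 653 = 3,890.95 kg.
From the ideal rocket equation, Δv = v_e · ln(39,200/3,890.95) = 4370.0 × ln(10.07) = 4370.0 × 2.3100 ≈ 10095 m/s.

Δv ≈ 10.1 km/s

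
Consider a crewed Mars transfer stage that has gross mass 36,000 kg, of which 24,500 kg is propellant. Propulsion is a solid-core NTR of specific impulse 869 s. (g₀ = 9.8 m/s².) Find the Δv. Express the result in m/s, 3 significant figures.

Δv ≈ 9720 m/s

v_e = Isp · g₀ = 869 × 9.8 = 8516.2 m/s.
m_f = m₀ − m_prop = 36,000 − 24,500 = 11,500 kg.
Δv = v_e · ln(m₀/m_f) = 8516.2 × ln(3.13) = 8516.2 × 1.1412 ≈ 9718.4 m/s.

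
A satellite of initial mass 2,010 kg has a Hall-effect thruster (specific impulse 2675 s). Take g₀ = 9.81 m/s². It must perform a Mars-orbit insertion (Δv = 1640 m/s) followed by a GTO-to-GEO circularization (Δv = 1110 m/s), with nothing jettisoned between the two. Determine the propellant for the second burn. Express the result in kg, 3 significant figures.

propellant for the second burn ≈ 78.2 kg

v_e = Isp · g₀ = 2675 × 9.81 = 26241.8 m/s.
After the first burn: m = 2010 × exp(−1640/26241.8) = 2010 × 0.93942 = 1,888.23 kg.
After the second burn: m = 1,888.23 × exp(−1110/26241.8) = 1,888.23 × 0.95858 = 1,810.02 kg.
Second-burn propellant = 1,888.23 − 1,810.02 = 78.21 kg.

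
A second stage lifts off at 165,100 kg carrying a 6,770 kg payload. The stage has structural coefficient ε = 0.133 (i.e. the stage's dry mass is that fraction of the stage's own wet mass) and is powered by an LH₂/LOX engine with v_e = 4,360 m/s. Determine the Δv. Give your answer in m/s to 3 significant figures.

Δv ≈ 7760 m/s

Stage wet mass = m₀ − payload = 165,100 − 6,770 = 158,330 kg.
Stage dry mass = ε × stage wet mass = 0.133 × 158,330 = 21,057.9 kg.
Burnout mass m_f = stage dry + payload = 21,057.9 + 6,770 = 27,827.9 kg.
Rocket equation: Δv = v_e · ln(165,100/27,827.9) = 4360.0 × ln(5.933) = 4360.0 × 1.7805 ≈ 7763 m/s.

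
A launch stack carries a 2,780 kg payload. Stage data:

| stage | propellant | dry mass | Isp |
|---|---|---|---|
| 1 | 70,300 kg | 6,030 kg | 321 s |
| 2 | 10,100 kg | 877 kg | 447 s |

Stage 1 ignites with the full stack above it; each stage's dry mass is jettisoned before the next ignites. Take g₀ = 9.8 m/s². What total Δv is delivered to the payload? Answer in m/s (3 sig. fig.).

Ignition mass of stage 1 = 70,300+6,030 + 10,100+877 + 2,780 = 90,087 kg.
Stage 1: m₀ = 90,087 kg, m_f = 90,087 − 70,300 = 19,787 kg; Δv = 321×9.8×ln(4.553) = 3145.8×1.5158 ≈ 4768 m/s.
Stage 2: m₀ = 13,757 kg, m_f = 13,757 − 10,100 = 3,657 kg; Δv = 447×9.8×ln(3.762) = 4380.6×1.3249 ≈ 5804 m/s.
Total Δv = 4768 + 5804 = 10572 m/s.

Δv ≈ 10600 m/s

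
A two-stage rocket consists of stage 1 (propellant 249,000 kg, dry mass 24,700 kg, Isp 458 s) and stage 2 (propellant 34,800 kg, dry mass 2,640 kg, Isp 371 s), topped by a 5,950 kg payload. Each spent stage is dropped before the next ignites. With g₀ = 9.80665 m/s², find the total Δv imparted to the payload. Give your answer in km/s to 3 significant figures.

Δv ≈ 12.8 km/s

Ignition mass of stage 1 = 249,000+24,700 + 34,800+2,640 + 5,950 = 317,090 kg.
Stage 1: m₀ = 317,090 kg, m_f = 317,090 − 249,000 = 68,090 kg; Δv = 458×9.80665×ln(4.657) = 4491.4×1.5384 ≈ 6909 m/s.
Stage 2: m₀ = 43,390 kg, m_f = 43,390 − 34,800 = 8,590 kg; Δv = 371×9.80665×ln(5.051) = 3638.3×1.6196 ≈ 5893 m/s.
Total Δv = 6909 + 5893 = 12802 m/s.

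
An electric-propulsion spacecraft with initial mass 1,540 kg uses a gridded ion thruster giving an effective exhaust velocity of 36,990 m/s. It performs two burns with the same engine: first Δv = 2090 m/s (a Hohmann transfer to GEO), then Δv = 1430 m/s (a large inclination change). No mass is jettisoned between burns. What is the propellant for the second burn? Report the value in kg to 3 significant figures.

propellant for the second burn ≈ 55.2 kg

After the first burn: m = 1540 × exp(−2090/36990.0) = 1540 × 0.94506 = 1,455.39 kg.
After the second burn: m = 1,455.39 × exp(−1430/36990.0) = 1,455.39 × 0.96208 = 1,400.2 kg.
Second-burn propellant = 1,455.39 − 1,400.2 = 55.19 kg.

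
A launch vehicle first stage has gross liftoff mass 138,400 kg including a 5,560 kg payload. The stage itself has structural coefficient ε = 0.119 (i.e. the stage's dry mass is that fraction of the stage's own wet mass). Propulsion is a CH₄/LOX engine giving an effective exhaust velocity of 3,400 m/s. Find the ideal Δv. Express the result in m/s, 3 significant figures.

Δv ≈ 6350 m/s

Stage wet mass = m₀ − payload = 138,400 − 5,560 = 132,840 kg.
Stage dry mass = ε × stage wet mass = 0.119 × 132,840 = 15,808 kg.
Burnout mass m_f = stage dry + payload = 15,808 + 5,560 = 21,368 kg.
From the ideal rocket equation, Δv = v_e · ln(138,400/21,368) = 3400.0 × ln(6.477) = 3400.0 × 1.8683 ≈ 6352 m/s.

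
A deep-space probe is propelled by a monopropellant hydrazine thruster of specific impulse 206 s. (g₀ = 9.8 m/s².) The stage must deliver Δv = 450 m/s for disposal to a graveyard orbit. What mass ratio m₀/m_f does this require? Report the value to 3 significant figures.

v_e = Isp · g₀ = 206 × 9.8 = 2018.8 m/s.
From the ideal rocket equation, m₀/m_f = exp(Δv / v_e) = exp(450 / 2018.8) = exp(0.2229) = 1.2497.

mass ratio ≈ 1.25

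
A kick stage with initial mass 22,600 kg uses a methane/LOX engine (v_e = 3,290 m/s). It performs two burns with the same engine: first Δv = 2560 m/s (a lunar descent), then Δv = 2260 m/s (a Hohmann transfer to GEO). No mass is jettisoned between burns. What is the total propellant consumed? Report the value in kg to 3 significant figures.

After the first burn: m = 22600 × exp(−2560/3290.0) = 22600 × 0.45927 = 10,379.5 kg.
After the second burn: m = 10,379.5 × exp(−2260/3290.0) = 10,379.5 × 0.50312 = 5,222.13 kg.
Total propellant = m₀ − m_final = 22600 − 5,222.13 = 17,377.87 kg.

total propellant consumed ≈ 17400 kg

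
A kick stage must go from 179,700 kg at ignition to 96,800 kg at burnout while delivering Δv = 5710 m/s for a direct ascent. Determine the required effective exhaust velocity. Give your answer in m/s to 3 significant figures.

v_e ≈ 9230 m/s

ln(m₀/m_f) = ln(179700/96800) = ln(1.856) = 0.6186.
From the ideal rocket equation, v_e = Δv / ln(m₀/m_f) = 5710 / 0.6186 = 9229.9 m/s.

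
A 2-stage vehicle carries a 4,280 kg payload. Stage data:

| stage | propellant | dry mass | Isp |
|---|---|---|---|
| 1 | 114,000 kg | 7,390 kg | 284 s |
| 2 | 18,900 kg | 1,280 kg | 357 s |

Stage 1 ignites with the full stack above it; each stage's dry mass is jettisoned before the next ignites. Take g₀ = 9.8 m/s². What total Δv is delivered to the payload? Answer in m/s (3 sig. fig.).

Δv ≈ 9420 m/s

Ignition mass of stage 1 = 114,000+7,390 + 18,900+1,280 + 4,280 = 145,850 kg.
Stage 1: m₀ = 145,850 kg, m_f = 145,850 − 114,000 = 31,850 kg; Δv = 284×9.8×ln(4.579) = 2783.2×1.5215 ≈ 4235 m/s.
Stage 2: m₀ = 24,460 kg, m_f = 24,460 − 18,900 = 5,560 kg; Δv = 357×9.8×ln(4.399) = 3498.6×1.4814 ≈ 5183 m/s.
Total Δv = 4235 + 5183 = 9418 m/s.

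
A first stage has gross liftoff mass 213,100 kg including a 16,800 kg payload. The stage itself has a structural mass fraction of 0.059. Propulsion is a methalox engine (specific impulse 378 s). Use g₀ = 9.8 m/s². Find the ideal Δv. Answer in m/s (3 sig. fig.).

Δv ≈ 7470 m/s

Stage wet mass = m₀ − payload = 213,100 − 16,800 = 196,300 kg.
Stage dry mass = ε × stage wet mass = 0.059 × 196,300 = 11,581.7 kg.
Burnout mass m_f = stage dry + payload = 11,581.7 + 16,800 = 28,381.7 kg.
v_e = Isp · g₀ = 378 × 9.8 = 3704.4 m/s.
Using Δv = v_e ln(m₀/m_f): Δv = v_e · ln(213,100/28,381.7) = 3704.4 × ln(7.508) = 3704.4 × 2.0160 ≈ 7468 m/s.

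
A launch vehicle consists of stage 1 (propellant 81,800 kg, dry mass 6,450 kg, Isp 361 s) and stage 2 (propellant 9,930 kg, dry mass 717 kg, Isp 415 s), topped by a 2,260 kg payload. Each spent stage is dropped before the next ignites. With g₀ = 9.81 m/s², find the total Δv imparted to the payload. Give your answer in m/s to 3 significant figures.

Ignition mass of stage 1 = 81,800+6,450 + 9,930+717 + 2,260 = 101,157 kg.
Stage 1: m₀ = 101,157 kg, m_f = 101,157 − 81,800 = 19,357 kg; Δv = 361×9.81×ln(5.226) = 3541.4×1.6536 ≈ 5856 m/s.
Stage 2: m₀ = 12,907 kg, m_f = 12,907 − 9,930 = 2,977 kg; Δv = 415×9.81×ln(4.336) = 4071.2×1.4669 ≈ 5972 m/s.
Total Δv = 5856 + 5972 = 11828 m/s.

Δv ≈ 11800 m/s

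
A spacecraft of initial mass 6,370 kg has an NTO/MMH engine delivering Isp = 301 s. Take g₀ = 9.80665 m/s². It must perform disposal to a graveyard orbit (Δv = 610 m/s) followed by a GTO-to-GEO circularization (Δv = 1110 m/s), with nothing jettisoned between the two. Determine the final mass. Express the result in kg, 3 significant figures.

v_e = Isp · g₀ = 301 × 9.80665 = 2951.8 m/s.
After the first burn: m = 6370 × exp(−610/2951.8) = 6370 × 0.81330 = 5,180.72 kg.
After the second burn: m = 5,180.72 × exp(−1110/2951.8) = 5,180.72 × 0.68657 = 3,556.93 kg.

final mass ≈ 3560 kg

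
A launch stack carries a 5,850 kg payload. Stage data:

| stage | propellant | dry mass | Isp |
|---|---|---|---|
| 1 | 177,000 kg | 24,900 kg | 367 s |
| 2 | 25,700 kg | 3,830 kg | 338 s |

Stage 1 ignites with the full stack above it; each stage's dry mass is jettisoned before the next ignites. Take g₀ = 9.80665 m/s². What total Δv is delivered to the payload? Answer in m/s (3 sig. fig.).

Ignition mass of stage 1 = 177,000+24,900 + 25,700+3,830 + 5,850 = 237,280 kg.
Stage 1: m₀ = 237,280 kg, m_f = 237,280 − 177,000 = 60,280 kg; Δv = 367×9.80665×ln(3.936) = 3599.0×1.3702 ≈ 4932 m/s.
Stage 2: m₀ = 35,380 kg, m_f = 35,380 − 25,700 = 9,680 kg; Δv = 338×9.80665×ln(3.655) = 3314.6×1.2961 ≈ 4296 m/s.
Total Δv = 4932 + 4296 = 9228 m/s.

Δv ≈ 9230 m/s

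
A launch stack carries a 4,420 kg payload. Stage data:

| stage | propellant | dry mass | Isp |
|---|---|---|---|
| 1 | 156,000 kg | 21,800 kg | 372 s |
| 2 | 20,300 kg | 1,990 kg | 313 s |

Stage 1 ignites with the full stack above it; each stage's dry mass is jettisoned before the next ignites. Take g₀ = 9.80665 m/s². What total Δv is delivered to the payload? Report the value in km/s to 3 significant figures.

Δv ≈ 9.63 km/s

Ignition mass of stage 1 = 156,000+21,800 + 20,300+1,990 + 4,420 = 204,510 kg.
Stage 1: m₀ = 204,510 kg, m_f = 204,510 − 156,000 = 48,510 kg; Δv = 372×9.80665×ln(4.216) = 3648.1×1.4388 ≈ 5249 m/s.
Stage 2: m₀ = 26,710 kg, m_f = 26,710 − 20,300 = 6,410 kg; Δv = 313×9.80665×ln(4.167) = 3069.5×1.4272 ≈ 4381 m/s.
Total Δv = 5249 + 4381 = 9630 m/s.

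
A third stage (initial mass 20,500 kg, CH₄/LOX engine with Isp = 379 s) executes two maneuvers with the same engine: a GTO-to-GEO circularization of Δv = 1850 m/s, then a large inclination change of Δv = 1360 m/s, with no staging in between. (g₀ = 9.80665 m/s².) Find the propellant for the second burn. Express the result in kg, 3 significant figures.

propellant for the second burn ≈ 3820 kg

v_e = Isp · g₀ = 379 × 9.80665 = 3716.7 m/s.
After the first burn: m = 20500 × exp(−1850/3716.7) = 20500 × 0.60790 = 12,462 kg.
After the second burn: m = 12,462 × exp(−1360/3716.7) = 12,462 × 0.69356 = 8,643.14 kg.
Second-burn propellant = 12,462 − 8,643.14 = 3,818.86 kg.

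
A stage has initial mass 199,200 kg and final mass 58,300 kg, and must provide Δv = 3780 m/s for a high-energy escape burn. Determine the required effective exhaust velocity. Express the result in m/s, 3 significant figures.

v_e ≈ 3080 m/s

ln(m₀/m_f) = ln(199200/58300) = ln(3.417) = 1.2287.
By the Tsiolkovsky rocket equation, v_e = Δv / ln(m₀/m_f) = 3780 / 1.2287 = 3076.4 m/s.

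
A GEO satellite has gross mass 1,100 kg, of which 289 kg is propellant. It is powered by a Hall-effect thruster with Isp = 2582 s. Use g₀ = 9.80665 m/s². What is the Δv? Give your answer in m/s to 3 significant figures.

Δv ≈ 7720 m/s

v_e = Isp · g₀ = 2582 × 9.80665 = 25320.8 m/s.
m_f = m₀ − m_prop = 1,100 − 289 = 811 kg.
Δv = v_e · ln(m₀/m_f) = 25320.8 × ln(1.356) = 25320.8 × 0.3048 ≈ 7717.7 m/s.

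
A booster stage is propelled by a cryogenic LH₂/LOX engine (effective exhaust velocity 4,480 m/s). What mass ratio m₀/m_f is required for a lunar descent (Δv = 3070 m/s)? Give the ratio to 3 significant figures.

Using Δv = v_e ln(m₀/m_f): m₀/m_f = exp(Δv / v_e) = exp(3070 / 4480.0) = exp(0.6853) = 1.9843.

mass ratio ≈ 1.98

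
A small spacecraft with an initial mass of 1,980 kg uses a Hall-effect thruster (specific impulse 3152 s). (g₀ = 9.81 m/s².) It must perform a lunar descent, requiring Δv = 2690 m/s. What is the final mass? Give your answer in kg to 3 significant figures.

final mass ≈ 1820 kg

v_e = Isp · g₀ = 3152 × 9.81 = 30921.1 m/s.
m₀/m_f = exp(Δv / v_e) = exp(2690 / 30921.1) = exp(0.0870) = 1.0909.
m_f = m₀ / 1.0909 = 1,980 / 1.0909 = 1,815.02 kg.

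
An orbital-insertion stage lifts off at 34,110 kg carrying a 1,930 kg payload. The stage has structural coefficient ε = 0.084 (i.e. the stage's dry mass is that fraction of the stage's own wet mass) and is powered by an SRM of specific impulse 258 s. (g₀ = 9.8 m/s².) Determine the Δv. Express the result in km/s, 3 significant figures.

Δv ≈ 5.05 km/s

Stage wet mass = m₀ − payload = 34,110 − 1,930 = 32,180 kg.
Stage dry mass = ε × stage wet mass = 0.084 × 32,180 = 2,703.12 kg.
Burnout mass m_f = stage dry + payload = 2,703.12 + 1,930 = 4,633.12 kg.
v_e = Isp · g₀ = 258 × 9.8 = 2528.4 m/s.
Δv = v_e · ln(34,110/4,633.12) = 2528.4 × ln(7.362) = 2528.4 × 1.9964 ≈ 5048 m/s.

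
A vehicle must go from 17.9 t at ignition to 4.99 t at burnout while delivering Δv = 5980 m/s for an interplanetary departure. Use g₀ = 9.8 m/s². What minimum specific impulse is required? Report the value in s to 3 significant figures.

ln(m₀/m_f) = ln(17900/4990) = ln(3.587) = 1.2774.
v_e = Δv / ln(m₀/m_f) = 5980 / 1.2774 = 4681.5 m/s.
Isp = v_e / g₀ = 4681.5 / 9.8 = 477.7 s.

Isp ≈ 478 s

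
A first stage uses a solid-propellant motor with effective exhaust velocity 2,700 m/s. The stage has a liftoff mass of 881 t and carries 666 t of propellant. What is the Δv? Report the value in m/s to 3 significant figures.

m_f = m₀ − m_prop = 881 − 666 = 215 t.
By the Tsiolkovsky rocket equation, Δv = v_e · ln(m₀/m_f) = 2700.0 × ln(4.098) = 2700.0 × 1.4104 ≈ 3808.1 m/s.

Δv ≈ 3810 m/s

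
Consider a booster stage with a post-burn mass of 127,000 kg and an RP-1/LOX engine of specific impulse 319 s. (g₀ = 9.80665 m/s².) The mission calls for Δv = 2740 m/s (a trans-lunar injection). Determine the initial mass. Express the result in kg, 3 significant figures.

initial mass ≈ 305000 kg

v_e = Isp · g₀ = 319 × 9.80665 = 3128.3 m/s.
m₀/m_f = exp(Δv / v_e) = exp(2740 / 3128.3) = exp(0.8759) = 2.4010.
m₀ = m_f × 2.4010 = 127,000 × 2.4010 = 304,927 kg.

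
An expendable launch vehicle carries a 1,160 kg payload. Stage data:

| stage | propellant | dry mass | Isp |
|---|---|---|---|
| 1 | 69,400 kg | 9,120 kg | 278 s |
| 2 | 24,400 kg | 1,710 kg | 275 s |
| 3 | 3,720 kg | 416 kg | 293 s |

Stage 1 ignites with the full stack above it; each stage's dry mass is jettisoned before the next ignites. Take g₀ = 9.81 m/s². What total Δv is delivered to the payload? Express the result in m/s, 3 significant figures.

Δv ≈ 10300 m/s

Ignition mass of stage 1 = 69,400+9,120 + 24,400+1,710 + 3,720+416 + 1,160 = 109,926 kg.
Stage 1: m₀ = 109,926 kg, m_f = 109,926 − 69,400 = 40,526 kg; Δv = 278×9.81×ln(2.712) = 2727.2×0.9979 ≈ 2721 m/s.
Stage 2: m₀ = 31,406 kg, m_f = 31,406 − 24,400 = 7,006 kg; Δv = 275×9.81×ln(4.483) = 2697.8×1.5002 ≈ 4047 m/s.
Stage 3: m₀ = 5,296 kg, m_f = 5,296 − 3,720 = 1,576 kg; Δv = 293×9.81×ln(3.36) = 2874.3×1.2121 ≈ 3484 m/s.
Total Δv = 2721 + 4047 + 3484 = 10252 m/s.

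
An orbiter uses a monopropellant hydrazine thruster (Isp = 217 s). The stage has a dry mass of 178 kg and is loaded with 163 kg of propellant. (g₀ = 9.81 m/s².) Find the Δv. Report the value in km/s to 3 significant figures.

Δv ≈ 1.38 km/s

v_e = Isp · g₀ = 217 × 9.81 = 2128.8 m/s.
m₀ = m_dry + m_prop = 178 + 163 = 341 kg.
Δv = v_e · ln(m₀/m_f) = 2128.8 × ln(1.916) = 2128.8 × 0.6501 ≈ 1383.9 m/s.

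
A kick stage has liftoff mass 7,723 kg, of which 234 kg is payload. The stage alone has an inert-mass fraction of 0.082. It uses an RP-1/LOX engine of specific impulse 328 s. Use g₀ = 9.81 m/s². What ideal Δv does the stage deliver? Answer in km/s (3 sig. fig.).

Δv ≈ 7.11 km/s

Stage wet mass = m₀ − payload = 7,723 − 234 = 7,489 kg.
Stage dry mass = ε × stage wet mass = 0.082 × 7,489 = 614.098 kg.
Burnout mass m_f = stage dry + payload = 614.098 + 234 = 848.098 kg.
v_e = Isp · g₀ = 328 × 9.81 = 3217.7 m/s.
From the ideal rocket equation, Δv = v_e · ln(7,723/848.098) = 3217.7 × ln(9.106) = 3217.7 × 2.2090 ≈ 7108 m/s.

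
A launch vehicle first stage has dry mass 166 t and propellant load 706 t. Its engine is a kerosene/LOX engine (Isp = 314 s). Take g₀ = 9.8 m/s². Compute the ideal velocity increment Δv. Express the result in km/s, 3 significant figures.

v_e = Isp · g₀ = 314 × 9.8 = 3077.2 m/s.
m₀ = m_dry + m_prop = 166 + 706 = 872 t.
Rocket equation: Δv = v_e · ln(m₀/m_f) = 3077.2 × ln(5.253) = 3077.2 × 1.6588 ≈ 5104.5 m/s.

Δv ≈ 5.10 km/s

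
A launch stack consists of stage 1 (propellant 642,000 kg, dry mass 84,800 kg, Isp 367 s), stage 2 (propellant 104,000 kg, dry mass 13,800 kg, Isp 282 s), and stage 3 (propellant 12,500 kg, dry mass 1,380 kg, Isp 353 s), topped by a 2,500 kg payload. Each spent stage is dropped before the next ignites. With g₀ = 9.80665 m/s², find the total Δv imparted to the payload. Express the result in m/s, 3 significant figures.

Ignition mass of stage 1 = 642,000+84,800 + 104,000+13,800 + 12,500+1,380 + 2,500 = 860,980 kg.
Stage 1: m₀ = 860,980 kg, m_f = 860,980 − 642,000 = 218,980 kg; Δv = 367×9.80665×ln(3.932) = 3599.0×1.3691 ≈ 4927 m/s.
Stage 2: m₀ = 134,180 kg, m_f = 134,180 − 104,000 = 30,180 kg; Δv = 282×9.80665×ln(4.446) = 2765.5×1.4920 ≈ 4126 m/s.
Stage 3: m₀ = 16,380 kg, m_f = 16,380 − 12,500 = 3,880 kg; Δv = 353×9.80665×ln(4.222) = 3461.7×1.4402 ≈ 4986 m/s.
Total Δv = 4927 + 4126 + 4986 = 14039 m/s.

Δv ≈ 14000 m/s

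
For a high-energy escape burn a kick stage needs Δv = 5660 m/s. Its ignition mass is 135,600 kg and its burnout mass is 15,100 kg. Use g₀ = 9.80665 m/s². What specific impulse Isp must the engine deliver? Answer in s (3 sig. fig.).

ln(m₀/m_f) = ln(135600/15100) = ln(8.98) = 2.1950.
By the Tsiolkovsky rocket equation, v_e = Δv / ln(m₀/m_f) = 5660 / 2.1950 = 2578.6 m/s.
Isp = v_e / g₀ = 2578.6 / 9.80665 = 262.9 s.

Isp ≈ 263 s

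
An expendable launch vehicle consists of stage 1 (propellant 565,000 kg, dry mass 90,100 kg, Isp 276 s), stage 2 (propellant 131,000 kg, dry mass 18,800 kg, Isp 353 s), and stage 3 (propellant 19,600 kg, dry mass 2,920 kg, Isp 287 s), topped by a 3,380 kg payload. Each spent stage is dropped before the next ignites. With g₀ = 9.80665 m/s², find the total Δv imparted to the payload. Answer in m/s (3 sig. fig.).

Δv ≈ 11800 m/s

Ignition mass of stage 1 = 565,000+90,100 + 131,000+18,800 + 19,600+2,920 + 3,380 = 830,800 kg.
Stage 1: m₀ = 830,800 kg, m_f = 830,800 − 565,000 = 265,800 kg; Δv = 276×9.80665×ln(3.126) = 2706.6×1.1396 ≈ 3085 m/s.
Stage 2: m₀ = 175,700 kg, m_f = 175,700 − 131,000 = 44,700 kg; Δv = 353×9.80665×ln(3.931) = 3461.7×1.3688 ≈ 4738 m/s.
Stage 3: m₀ = 25,900 kg, m_f = 25,900 − 19,600 = 6,300 kg; Δv = 287×9.80665×ln(4.111) = 2814.5×1.4137 ≈ 3979 m/s.
Total Δv = 3085 + 4738 + 3979 = 11802 m/s.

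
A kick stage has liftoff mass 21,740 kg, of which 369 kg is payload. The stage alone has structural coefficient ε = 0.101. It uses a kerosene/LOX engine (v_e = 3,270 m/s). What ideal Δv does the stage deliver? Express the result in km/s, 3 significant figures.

Stage wet mass = m₀ − payload = 21,740 − 369 = 21,371 kg.
Stage dry mass = ε × stage wet mass = 0.101 × 21,371 = 2,158.47 kg.
Burnout mass m_f = stage dry + payload = 2,158.47 + 369 = 2,527.47 kg.
From the ideal rocket equation, Δv = v_e · ln(21,740/2,527.47) = 3270.0 × ln(8.601) = 3270.0 × 2.1519 ≈ 7037 m/s.

Δv ≈ 7.04 km/s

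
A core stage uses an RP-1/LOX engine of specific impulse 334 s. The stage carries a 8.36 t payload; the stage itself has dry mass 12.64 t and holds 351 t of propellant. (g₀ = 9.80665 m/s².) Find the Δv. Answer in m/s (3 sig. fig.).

Δv ≈ 9410 m/s

v_e = Isp · g₀ = 334 × 9.80665 = 3275.4 m/s.
m₀ = payload + dry + propellant = 8.36 + 12.64 + 351 = 372 t.
m_f = payload + dry = 8.36 + 12.64 = 21 t.
Δv = v_e · ln(m₀/m_f) = 3275.4 × ln(17.71) = 3275.4 × 2.8744 ≈ 9414.8 m/s.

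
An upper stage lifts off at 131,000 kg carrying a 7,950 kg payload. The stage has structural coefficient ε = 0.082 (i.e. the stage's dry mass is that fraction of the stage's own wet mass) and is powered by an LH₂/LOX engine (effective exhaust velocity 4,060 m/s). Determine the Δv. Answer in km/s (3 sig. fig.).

Δv ≈ 8.05 km/s

Stage wet mass = m₀ − payload = 131,000 − 7,950 = 123,050 kg.
Stage dry mass = ε × stage wet mass = 0.082 × 123,050 = 10,090.1 kg.
Burnout mass m_f = stage dry + payload = 10,090.1 + 7,950 = 18,040.1 kg.
From the ideal rocket equation, Δv = v_e · ln(131,000/18,040.1) = 4060.0 × ln(7.262) = 4060.0 × 1.9826 ≈ 8049 m/s.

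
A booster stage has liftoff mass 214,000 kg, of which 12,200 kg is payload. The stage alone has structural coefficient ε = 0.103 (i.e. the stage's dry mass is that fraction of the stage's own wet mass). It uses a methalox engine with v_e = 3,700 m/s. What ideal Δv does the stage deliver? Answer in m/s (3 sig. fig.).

Δv ≈ 6920 m/s

Stage wet mass = m₀ − payload = 214,000 − 12,200 = 201,800 kg.
Stage dry mass = ε × stage wet mass = 0.103 × 201,800 = 20,785.4 kg.
Burnout mass m_f = stage dry + payload = 20,785.4 + 12,200 = 32,985.4 kg.
Rocket equation: Δv = v_e · ln(214,000/32,985.4) = 3700.0 × ln(6.488) = 3700.0 × 1.8699 ≈ 6919 m/s.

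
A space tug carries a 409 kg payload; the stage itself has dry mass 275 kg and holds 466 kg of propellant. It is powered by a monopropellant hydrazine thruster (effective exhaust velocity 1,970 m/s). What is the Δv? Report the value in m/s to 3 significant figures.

Δv ≈ 1020 m/s

m₀ = payload + dry + propellant = 409 + 275 + 466 = 1,150 kg.
m_f = payload + dry = 409 + 275 = 684 kg.
By the Tsiolkovsky rocket equation, Δv = v_e · ln(m₀/m_f) = 1970.0 × ln(1.681) = 1970.0 × 0.5196 ≈ 1023.5 m/s.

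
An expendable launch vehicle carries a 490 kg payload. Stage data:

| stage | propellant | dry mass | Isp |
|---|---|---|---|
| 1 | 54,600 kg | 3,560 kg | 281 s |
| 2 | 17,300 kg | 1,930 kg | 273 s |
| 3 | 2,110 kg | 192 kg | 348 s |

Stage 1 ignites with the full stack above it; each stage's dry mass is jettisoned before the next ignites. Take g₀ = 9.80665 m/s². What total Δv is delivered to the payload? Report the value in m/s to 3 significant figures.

Δv ≈ 12100 m/s

Ignition mass of stage 1 = 54,600+3,560 + 17,300+1,930 + 2,110+192 + 490 = 80,182 kg.
Stage 1: m₀ = 80,182 kg, m_f = 80,182 − 54,600 = 25,582 kg; Δv = 281×9.80665×ln(3.134) = 2755.7×1.1424 ≈ 3148 m/s.
Stage 2: m₀ = 22,022 kg, m_f = 22,022 − 17,300 = 4,722 kg; Δv = 273×9.80665×ln(4.664) = 2677.2×1.5398 ≈ 4122 m/s.
Stage 3: m₀ = 2,792 kg, m_f = 2,792 − 2,110 = 682 kg; Δv = 348×9.80665×ln(4.094) = 3412.7×1.4095 ≈ 4810 m/s.
Total Δv = 3148 + 4122 + 4810 = 12080 m/s.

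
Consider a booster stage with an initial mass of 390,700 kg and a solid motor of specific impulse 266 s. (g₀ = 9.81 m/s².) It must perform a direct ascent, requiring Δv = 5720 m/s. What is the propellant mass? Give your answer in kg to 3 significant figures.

propellant mass ≈ 347000 kg

v_e = Isp · g₀ = 266 × 9.81 = 2609.5 m/s.
m₀/m_f = exp(Δv / v_e) = exp(5720 / 2609.5) = exp(2.1920) = 8.9533.
m_f = 390,700 / 8.9533 = 43,637.5 kg, so propellant = m₀ − m_f = 390,700 − 43,637.5 = 347,062.5 kg.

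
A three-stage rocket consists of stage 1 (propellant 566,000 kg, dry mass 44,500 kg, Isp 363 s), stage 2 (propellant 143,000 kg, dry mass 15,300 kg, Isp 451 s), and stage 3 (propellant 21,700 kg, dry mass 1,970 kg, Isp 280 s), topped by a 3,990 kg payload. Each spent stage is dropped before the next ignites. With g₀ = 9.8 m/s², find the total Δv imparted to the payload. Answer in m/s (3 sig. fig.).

Δv ≈ 15100 m/s

Ignition mass of stage 1 = 566,000+44,500 + 143,000+15,300 + 21,700+1,970 + 3,990 = 796,460 kg.
Stage 1: m₀ = 796,460 kg, m_f = 796,460 − 566,000 = 230,460 kg; Δv = 363×9.8×ln(3.456) = 3557.4×1.2401 ≈ 4412 m/s.
Stage 2: m₀ = 185,960 kg, m_f = 185,960 − 143,000 = 42,960 kg; Δv = 451×9.8×ln(4.329) = 4419.8×1.4653 ≈ 6476 m/s.
Stage 3: m₀ = 27,660 kg, m_f = 27,660 − 21,700 = 5,960 kg; Δv = 280×9.8×ln(4.641) = 2744.0×1.5349 ≈ 4212 m/s.
Total Δv = 4412 + 6476 + 4212 = 15100 m/s.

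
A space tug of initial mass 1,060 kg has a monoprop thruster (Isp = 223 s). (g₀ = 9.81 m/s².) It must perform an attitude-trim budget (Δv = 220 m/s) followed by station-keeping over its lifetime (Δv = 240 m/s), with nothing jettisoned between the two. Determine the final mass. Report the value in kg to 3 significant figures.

final mass ≈ 859 kg

v_e = Isp · g₀ = 223 × 9.81 = 2187.6 m/s.
After the first burn: m = 1060 × exp(−220/2187.6) = 1060 × 0.90433 = 958.59 kg.
After the second burn: m = 958.59 × exp(−240/2187.6) = 958.59 × 0.89610 = 858.992 kg.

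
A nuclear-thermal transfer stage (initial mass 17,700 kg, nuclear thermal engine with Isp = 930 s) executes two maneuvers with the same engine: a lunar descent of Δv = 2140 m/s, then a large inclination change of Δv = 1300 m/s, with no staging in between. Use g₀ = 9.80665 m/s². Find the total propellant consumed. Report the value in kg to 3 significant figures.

v_e = Isp · g₀ = 930 × 9.80665 = 9120.2 m/s.
After the first burn: m = 17700 × exp(−2140/9120.2) = 17700 × 0.79085 = 13,998 kg.
After the second burn: m = 13,998 × exp(−1300/9120.2) = 13,998 × 0.86715 = 12,138.4 kg.
Total propellant = m₀ − m_final = 17700 − 12,138.4 = 5,561.6 kg.

total propellant consumed ≈ 5560 kg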